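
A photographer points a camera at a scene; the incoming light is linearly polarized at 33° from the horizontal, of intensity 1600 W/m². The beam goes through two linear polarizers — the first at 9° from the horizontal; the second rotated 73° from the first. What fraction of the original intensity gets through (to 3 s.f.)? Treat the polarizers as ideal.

By Malus's law, I₁ = 1600 W/m² · cos²(24°) = 1335 W/m².
I₂ = I₁ · cos²(73°) = 1335 · 0.08548 = 114.1 W/m².
Transmitted fraction = 0.07134.

I/I₀ ≈ 0.0713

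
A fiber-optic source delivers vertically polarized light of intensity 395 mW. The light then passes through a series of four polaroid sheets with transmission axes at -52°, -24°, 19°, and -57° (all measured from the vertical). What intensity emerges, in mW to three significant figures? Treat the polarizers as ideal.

I ≈ 3.65 mW

I₁ = 395 mW · cos²(52°) = 149.7 mW.
I₂ = I₁ · cos²(28°) = 149.7 · 0.7796 = 116.7 mW.
I₃ = I₂ · cos²(43°) = 116.7 · 0.5349 = 62.43 mW.
I₄ = I₃ · cos²(76°) = 62.43 · 0.05853 = 3.654 mW.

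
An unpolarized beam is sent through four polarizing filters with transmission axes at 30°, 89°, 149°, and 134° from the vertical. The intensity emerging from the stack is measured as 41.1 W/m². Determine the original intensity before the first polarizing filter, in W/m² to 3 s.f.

I₀ ≈ 1330 W/m²

Unpolarized light through the first polarizer → I₁ = ½ I₀, now polarized at 30°.
I₂ = I₁ cos²(89° − 30°) = 0.5 I₀ · cos²(59°) = 0.1326 I₀.
I₃ = I₂ cos²(149° − 89°) = 0.1326 I₀ · cos²(60°) = 0.03316 I₀.
I₄ = I₃ cos²(134° − 149°) = 0.03316 I₀ · cos²(15°) = 0.03094 I₀.
So 41.1 W/m² = 0.03094 I₀, giving I₀ = 41.1/0.03094 = 1329 W/m².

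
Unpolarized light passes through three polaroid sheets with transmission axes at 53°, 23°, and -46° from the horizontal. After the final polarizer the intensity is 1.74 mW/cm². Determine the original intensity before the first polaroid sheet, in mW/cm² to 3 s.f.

Unpolarized light through the first polarizer → I₁ = ½ I₀, now polarized at 53°.
I₂ = I₁ cos²(23° − 53°) = 0.5 I₀ · cos²(30°) = 0.375 I₀.
I₃ = I₂ cos²(-46° − 23°) = 0.375 I₀ · cos²(69°) = 0.04816 I₀.
So 1.74 mW/cm² = 0.04816 I₀, giving I₀ = 1.74/0.04816 = 36.13 mW/cm².

I₀ ≈ 36.1 mW/cm²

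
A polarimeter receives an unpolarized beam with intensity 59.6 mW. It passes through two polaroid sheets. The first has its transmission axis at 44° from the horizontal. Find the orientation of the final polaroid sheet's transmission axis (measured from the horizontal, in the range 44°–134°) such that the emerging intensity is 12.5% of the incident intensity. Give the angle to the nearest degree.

θ ≈ 104°

Unpolarized light through the first polarizer → I₁ = ½ I₀, now polarized at 44°.
Need I₂/I₀ = 0.125, so cos²(θ − 44°) = 0.125 / 0.5 = 0.25.
θ − 44° = arccos(√0.25) = 60.0°, giving θ ≈ 44 + 60.0 = 104.0°.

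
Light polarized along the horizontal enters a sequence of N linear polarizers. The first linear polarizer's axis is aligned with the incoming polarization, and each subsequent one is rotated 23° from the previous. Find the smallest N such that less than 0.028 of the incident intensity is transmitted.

N = 23

First polarizer is aligned with the polarization: full transmission.
Each further stage multiplies by cos²(23°) = 0.8473.
After N polarizers: T = 0.8473^(N−1). Require T < 0.028 ⇒ N−1 > ln(0.028)/ln(0.8473) = 21.58, so N−1 ≥ 22 and N = 23.
Check: N=23 gives T = 0.02613 < 0.028; N=22 gives T = 0.03084.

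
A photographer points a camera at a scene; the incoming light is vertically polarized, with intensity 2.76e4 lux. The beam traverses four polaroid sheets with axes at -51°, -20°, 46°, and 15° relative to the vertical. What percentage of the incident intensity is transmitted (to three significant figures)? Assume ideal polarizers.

I₁ = 2.76e4 lux · cos²(51°) = 1.093e+04 lux.
I₂ = I₁ · cos²(31°) = 1.093e+04 · 0.7347 = 8031 lux.
I₃ = I₂ · cos²(66°) = 8031 · 0.1654 = 1329 lux.
I₄ = I₃ · cos²(31°) = 1329 · 0.7347 = 976.2 lux.
That is 3.537% of the incident intensity.

≈ 3.54%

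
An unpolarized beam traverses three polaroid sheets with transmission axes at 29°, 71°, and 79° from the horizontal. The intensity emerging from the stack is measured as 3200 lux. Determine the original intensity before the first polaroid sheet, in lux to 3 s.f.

I₀ ≈ 1.18e4 lux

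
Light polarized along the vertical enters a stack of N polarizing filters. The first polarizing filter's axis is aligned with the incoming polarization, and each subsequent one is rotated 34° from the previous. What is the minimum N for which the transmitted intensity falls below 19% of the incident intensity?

First polarizer is aligned with the polarization: full transmission.
Each further stage multiplies by cos²(34°) = 0.6873.
After N polarizers: T = 0.6873^(N−1). Require T < 0.19 ⇒ N−1 > ln(0.19)/ln(0.6873) = 4.43, so N−1 ≥ 5 and N = 6.
Check: N=6 gives T = 0.1534 < 0.19; N=5 gives T = 0.2231.

N = 6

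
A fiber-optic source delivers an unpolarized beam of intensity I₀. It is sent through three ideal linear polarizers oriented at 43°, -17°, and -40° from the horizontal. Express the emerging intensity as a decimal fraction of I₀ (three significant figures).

Unpolarized light through the first polarizer → I₁ = ½ I₀, now polarized at 43°.
I₂ = I₁ cos²(-17° − 43°) = 0.5 I₀ · cos²(60°) = 0.125 I₀.
I₃ = I₂ cos²(-40° + 17°) = 0.125 I₀ · cos²(23°) = 0.1059 I₀.
Transmitted fraction = 0.1059.

≈ 0.106 I₀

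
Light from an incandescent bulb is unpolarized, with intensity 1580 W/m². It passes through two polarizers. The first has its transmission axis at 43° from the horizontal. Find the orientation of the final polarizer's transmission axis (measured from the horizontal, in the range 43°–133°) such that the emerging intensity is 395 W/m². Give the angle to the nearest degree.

Unpolarized light through the first polarizer → I₁ = ½ I₀, now polarized at 43°.
Target fraction: 395 / 1580 W/m² = 0.25 of I₀.
Need I₂/I₀ = 0.25, so cos²(θ − 43°) = 0.25 / 0.5 = 0.5.
θ − 43° = arccos(√0.5) = 45.0°, giving θ ≈ 43 + 45.0 = 88.0°.

θ ≈ 88°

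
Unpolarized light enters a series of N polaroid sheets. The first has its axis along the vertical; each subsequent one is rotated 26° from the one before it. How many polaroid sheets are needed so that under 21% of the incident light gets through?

First polarizer halves the unpolarized light: factor 1/2.
Each further stage multiplies by cos²(26°) = 0.8078.
After N polarizers: T = 0.5·0.8078^(N−1). Require T < 0.21 ⇒ N−1 > ln(0.21/0.5)/ln(0.8078) = 4.07, so N−1 ≥ 5 and N = 6.
Check: N=6 gives T = 0.172 < 0.21; N=5 gives T = 0.2129.

N = 6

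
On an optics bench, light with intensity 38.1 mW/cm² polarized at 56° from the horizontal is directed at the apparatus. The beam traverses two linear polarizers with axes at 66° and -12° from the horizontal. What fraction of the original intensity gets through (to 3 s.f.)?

I/I₀ ≈ 0.0419

I₁ = 38.1 mW/cm² · cos²(10°) = 36.95 mW/cm².
I₂ = I₁ · cos²(78°) = 36.95 · 0.04323 = 1.597 mW/cm².
Transmitted fraction = 0.04192.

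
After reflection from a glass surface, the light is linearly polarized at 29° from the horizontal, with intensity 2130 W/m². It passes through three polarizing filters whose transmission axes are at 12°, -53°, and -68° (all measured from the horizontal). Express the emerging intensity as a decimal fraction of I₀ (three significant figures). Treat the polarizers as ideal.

I₁ = 2130 W/m² · cos²(17°) = 1948 W/m².
I₂ = I₁ · cos²(65°) = 1948 · 0.1786 = 347.9 W/m².
I₃ = I₂ · cos²(15°) = 347.9 · 0.933 = 324.6 W/m².
Transmitted fraction = 0.1524.

I/I₀ ≈ 0.152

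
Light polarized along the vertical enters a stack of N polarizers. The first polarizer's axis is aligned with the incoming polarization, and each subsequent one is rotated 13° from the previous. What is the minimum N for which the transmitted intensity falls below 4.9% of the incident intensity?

N = 60

First polarizer is aligned with the polarization: full transmission.
Each further stage multiplies by cos²(13°) = 0.9494.
After N polarizers: T = 0.9494^(N−1). Require T < 0.049 ⇒ N−1 > ln(0.049)/ln(0.9494) = 58.08, so N−1 ≥ 59 and N = 60.
Check: N=60 gives T = 0.04671 < 0.049; N=59 gives T = 0.0492.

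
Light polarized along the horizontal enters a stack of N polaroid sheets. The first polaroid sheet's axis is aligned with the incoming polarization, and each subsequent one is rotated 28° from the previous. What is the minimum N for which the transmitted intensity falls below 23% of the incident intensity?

N = 7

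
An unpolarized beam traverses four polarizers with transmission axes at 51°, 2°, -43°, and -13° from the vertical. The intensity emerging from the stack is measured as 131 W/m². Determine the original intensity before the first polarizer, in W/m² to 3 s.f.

Unpolarized light through the first polarizer → I₁ = ½ I₀, now polarized at 51°.
I₂ = I₁ cos²(2° − 51°) = 0.5 I₀ · cos²(49°) = 0.2152 I₀.
I₃ = I₂ cos²(-43° − 2°) = 0.2152 I₀ · cos²(45°) = 0.1076 I₀.
I₄ = I₃ cos²(-13° + 43°) = 0.1076 I₀ · cos²(30°) = 0.0807 I₀.
So 131 W/m² = 0.0807 I₀, giving I₀ = 131/0.0807 = 1623 W/m².

I₀ ≈ 1620 W/m²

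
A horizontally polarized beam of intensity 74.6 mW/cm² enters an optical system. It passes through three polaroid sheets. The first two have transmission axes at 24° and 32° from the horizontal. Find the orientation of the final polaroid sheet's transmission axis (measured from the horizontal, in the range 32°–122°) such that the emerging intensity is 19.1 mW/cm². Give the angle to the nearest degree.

By Malus's law, I₁ = I₀ cos²(24° − 0°) = I₀ cos²(24°) = 0.8346 I₀.
I₂ = I₁ cos²(32° − 24°) = 0.8346 I₀ · cos²(8°) = 0.8184 I₀.
Target fraction: 19.1 / 74.6 mW/cm² = 0.256 of I₀.
Need I₃/I₀ = 0.256, so cos²(θ − 32°) = 0.256 / 0.8184 = 0.3128.
θ − 32° = arccos(√0.3128) = 56.0°, giving θ ≈ 32 + 56.0 = 88.0°.

θ ≈ 88°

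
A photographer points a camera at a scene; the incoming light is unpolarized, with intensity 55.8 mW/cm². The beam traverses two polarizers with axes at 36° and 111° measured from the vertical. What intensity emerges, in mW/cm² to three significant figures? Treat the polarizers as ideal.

I ≈ 1.87 mW/cm²

Unpolarized light through the first polarizer → I₁ = 55.8 mW/cm²/2 = 27.9 mW/cm², polarized at 36°.
I₂ = I₁ · cos²(75°) = 27.9 · 0.06699 = 1.869 mW/cm².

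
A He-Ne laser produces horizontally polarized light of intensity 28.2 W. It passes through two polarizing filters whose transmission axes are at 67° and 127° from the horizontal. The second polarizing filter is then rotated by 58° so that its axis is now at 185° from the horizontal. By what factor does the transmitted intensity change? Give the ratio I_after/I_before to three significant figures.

Before rotation:
I₁ = I₀ cos²(67° − 0°) = I₀ cos²(67°) = 0.1527 I₀.
I₂ = I₁ cos²(127° − 67°) = 0.1527 I₀ · cos²(60°) = 0.03817 I₀.
After rotation:
I₁ = I₀ cos²(67° − 0°) = I₀ cos²(67°) = 0.1527 I₀.
Angle between axes 1 and 2: 62°. I₂ = 0.1527 I₀ · cos²(62°) = 0.03365 I₀.
Ratio = 0.03365 / 0.03817 = 0.8816.

I_new/I_old ≈ 0.882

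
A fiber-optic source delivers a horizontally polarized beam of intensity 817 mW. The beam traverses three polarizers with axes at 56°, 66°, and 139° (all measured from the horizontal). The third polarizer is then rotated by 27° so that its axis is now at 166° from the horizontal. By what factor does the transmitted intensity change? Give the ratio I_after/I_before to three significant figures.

I_new/I_old ≈ 0.353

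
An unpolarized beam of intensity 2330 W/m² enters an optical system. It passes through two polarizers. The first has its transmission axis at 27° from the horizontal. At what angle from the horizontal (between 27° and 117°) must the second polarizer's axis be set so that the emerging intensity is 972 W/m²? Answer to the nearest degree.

Unpolarized light through the first polarizer → I₁ = ½ I₀, now polarized at 27°.
Target fraction: 972 / 2330 W/m² = 0.4172 of I₀.
Need I₂/I₀ = 0.4172, so cos²(θ − 27°) = 0.4172 / 0.5 = 0.8343.
θ − 27° = arccos(√0.8343) = 24.0°, giving θ ≈ 27 + 24.0 = 51.0°.

θ ≈ 51°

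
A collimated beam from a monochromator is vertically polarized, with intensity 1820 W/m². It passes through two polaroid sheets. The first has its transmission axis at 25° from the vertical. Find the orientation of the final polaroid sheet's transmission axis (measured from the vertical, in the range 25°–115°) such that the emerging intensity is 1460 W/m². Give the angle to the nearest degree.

θ ≈ 34°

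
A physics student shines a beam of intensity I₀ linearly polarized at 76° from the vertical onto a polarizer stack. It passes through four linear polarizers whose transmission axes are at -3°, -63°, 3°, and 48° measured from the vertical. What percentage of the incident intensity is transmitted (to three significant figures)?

By Malus's law, I₁ = I₀ cos²(-3° − 76°) = I₀ cos²(79°) = 0.03641 I₀.
I₂ = I₁ cos²(-63° + 3°) = 0.03641 I₀ · cos²(60°) = 0.009102 I₀.
I₃ = I₂ cos²(3° + 63°) = 0.009102 I₀ · cos²(66°) = 0.001506 I₀.
I₄ = I₃ cos²(48° − 3°) = 0.001506 I₀ · cos²(45°) = 0.0007529 I₀.
That is 0.07529% of the incident intensity.

≈ 0.0753%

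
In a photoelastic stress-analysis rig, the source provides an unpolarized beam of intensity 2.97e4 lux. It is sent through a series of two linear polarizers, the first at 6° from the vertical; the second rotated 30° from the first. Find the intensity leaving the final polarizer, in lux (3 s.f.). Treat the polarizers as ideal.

Unpolarized light through the first polarizer → I₁ = 2.97e4 lux/2 = 1.485e+04 lux, polarized at 6°.
I₂ = I₁ · cos²(30°) = 1.485e+04 · 0.75 = 1.114e+04 lux.

I ≈ 1.11e4 lux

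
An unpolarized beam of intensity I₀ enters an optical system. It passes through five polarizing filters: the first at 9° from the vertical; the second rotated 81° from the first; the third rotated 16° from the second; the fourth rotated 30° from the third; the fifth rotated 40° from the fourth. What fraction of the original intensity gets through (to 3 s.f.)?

Unpolarized light through the first polarizer → I₁ = ½ I₀, now polarized at 9°.
I₂ = I₁ cos²(81°) = 0.5 · 0.02447 I₀ = 0.01224 I₀.
I₃ = I₂ cos²(16°) = 0.01224 · 0.924 I₀ = 0.01131 I₀.
I₄ = I₃ cos²(30°) = 0.01131 · 0.75 I₀ = 0.00848 I₀.
I₅ = I₄ cos²(40°) = 0.00848 · 0.5868 I₀ = 0.004976 I₀.
Transmitted fraction = 0.004976.

≈ 0.00498 I₀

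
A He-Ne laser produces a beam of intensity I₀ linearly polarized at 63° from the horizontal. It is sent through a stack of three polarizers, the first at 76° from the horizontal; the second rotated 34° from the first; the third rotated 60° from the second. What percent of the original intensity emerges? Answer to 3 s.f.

I₁ = I₀ cos²(76° − 63°) = I₀ cos²(13°) = 0.9494 I₀.
I₂ = I₁ cos²(34°) = 0.9494 · 0.6873 I₀ = 0.6525 I₀.
I₃ = I₂ cos²(60°) = 0.6525 · 0.25 I₀ = 0.1631 I₀.
That is 16.31% of the incident intensity.

≈ 16.3%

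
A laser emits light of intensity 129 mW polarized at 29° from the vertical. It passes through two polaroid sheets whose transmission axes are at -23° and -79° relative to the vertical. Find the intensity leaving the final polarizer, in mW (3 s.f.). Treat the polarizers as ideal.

I ≈ 15.3 mW

By Malus's law, I₁ = 129 mW · cos²(52°) = 48.9 mW.
I₂ = I₁ · cos²(56°) = 48.9 · 0.3127 = 15.29 mW.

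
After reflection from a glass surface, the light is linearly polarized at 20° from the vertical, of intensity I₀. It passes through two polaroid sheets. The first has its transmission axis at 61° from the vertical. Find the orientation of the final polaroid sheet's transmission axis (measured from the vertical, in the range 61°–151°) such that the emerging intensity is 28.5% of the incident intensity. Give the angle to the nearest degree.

I₁ = I₀ cos²(61° − 20°) = I₀ cos²(41°) = 0.5696 I₀.
Need I₂/I₀ = 0.285, so cos²(θ − 61°) = 0.285 / 0.5696 = 0.5004.
θ − 61° = arccos(√0.5004) = 45.0°, giving θ ≈ 61 + 45.0 = 106.0°.

θ ≈ 106°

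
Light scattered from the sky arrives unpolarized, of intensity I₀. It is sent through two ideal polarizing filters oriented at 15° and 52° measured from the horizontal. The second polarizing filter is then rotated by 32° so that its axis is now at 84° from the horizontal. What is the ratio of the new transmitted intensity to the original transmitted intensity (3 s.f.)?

I_new/I_old ≈ 0.201

Before rotation:
Unpolarized light through the first polarizer → I₁ = ½ I₀, now polarized at 15°.
I₂ = I₁ cos²(52° − 15°) = 0.5 I₀ · cos²(37°) = 0.3189 I₀.
After rotation:
Unpolarized light through the first polarizer → I₁ = ½ I₀, now polarized at 15°.
I₂ = I₁ cos²(84° − 15°) = 0.5 I₀ · cos²(69°) = 0.06421 I₀.
Ratio = 0.06421 / 0.3189 = 0.2014.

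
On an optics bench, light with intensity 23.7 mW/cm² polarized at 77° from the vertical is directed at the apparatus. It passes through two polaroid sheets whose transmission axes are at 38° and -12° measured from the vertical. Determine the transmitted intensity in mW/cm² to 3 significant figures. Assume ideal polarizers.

I ≈ 5.91 mW/cm²

By Malus's law, I₁ = 23.7 mW/cm² · cos²(39°) = 14.31 mW/cm².
I₂ = I₁ · cos²(50°) = 14.31 · 0.4132 = 5.914 mW/cm².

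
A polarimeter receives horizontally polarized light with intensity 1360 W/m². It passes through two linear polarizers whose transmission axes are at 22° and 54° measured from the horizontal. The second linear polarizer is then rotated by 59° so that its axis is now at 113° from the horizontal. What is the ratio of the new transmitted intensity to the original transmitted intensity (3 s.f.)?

I_new/I_old ≈ 0.000424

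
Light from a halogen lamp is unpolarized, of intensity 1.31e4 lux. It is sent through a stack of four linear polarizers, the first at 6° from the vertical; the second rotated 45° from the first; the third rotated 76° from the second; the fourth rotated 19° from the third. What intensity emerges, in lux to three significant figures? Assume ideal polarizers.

Unpolarized light through the first polarizer → I₁ = 1.31e4 lux/2 = 6550 lux, polarized at 6°.
I₂ = I₁ · cos²(45°) = 6550 · 0.5 = 3275 lux.
I₃ = I₂ · cos²(76°) = 3275 · 0.05853 = 191.7 lux.
I₄ = I₃ · cos²(19°) = 191.7 · 0.894 = 171.4 lux.

I ≈ 171 lux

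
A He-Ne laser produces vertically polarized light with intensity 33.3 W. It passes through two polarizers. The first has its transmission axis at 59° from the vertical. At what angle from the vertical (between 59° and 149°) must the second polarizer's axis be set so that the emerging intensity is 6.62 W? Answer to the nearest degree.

θ ≈ 89°

By Malus's law, I₁ = I₀ cos²(59° − 0°) = I₀ cos²(59°) = 0.2653 I₀.
Target fraction: 6.62 / 33.3 W = 0.1988 of I₀.
Need I₂/I₀ = 0.1988, so cos²(θ − 59°) = 0.1988 / 0.2653 = 0.7494.
θ − 59° = arccos(√0.7494) = 30.0°, giving θ ≈ 59 + 30.0 = 89.0°.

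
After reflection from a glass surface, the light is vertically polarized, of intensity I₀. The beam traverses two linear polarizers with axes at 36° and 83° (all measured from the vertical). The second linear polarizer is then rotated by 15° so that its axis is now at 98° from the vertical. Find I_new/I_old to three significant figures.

I_new/I_old ≈ 0.474

Before rotation:
By Malus's law, I₁ = I₀ cos²(36° − 0°) = I₀ cos²(36°) = 0.6545 I₀.
I₂ = I₁ cos²(83° − 36°) = 0.6545 I₀ · cos²(47°) = 0.3044 I₀.
After rotation:
I₁ = I₀ cos²(36° − 0°) = I₀ cos²(36°) = 0.6545 I₀.
I₂ = I₁ cos²(98° − 36°) = 0.6545 I₀ · cos²(62°) = 0.1443 I₀.
Ratio = 0.1443 / 0.3044 = 0.4739.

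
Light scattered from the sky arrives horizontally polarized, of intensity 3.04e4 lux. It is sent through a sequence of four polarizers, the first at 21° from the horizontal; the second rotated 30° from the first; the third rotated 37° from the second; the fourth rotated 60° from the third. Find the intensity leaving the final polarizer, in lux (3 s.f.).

I ≈ 3170 lux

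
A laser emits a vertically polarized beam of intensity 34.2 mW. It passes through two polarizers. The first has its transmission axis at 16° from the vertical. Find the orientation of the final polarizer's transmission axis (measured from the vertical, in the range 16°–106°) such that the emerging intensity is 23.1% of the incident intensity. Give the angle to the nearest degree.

By Malus's law, I₁ = I₀ cos²(16° − 0°) = I₀ cos²(16°) = 0.924 I₀.
Need I₂/I₀ = 0.231, so cos²(θ − 16°) = 0.231 / 0.924 = 0.25.
θ − 16° = arccos(√0.25) = 60.0°, giving θ ≈ 16 + 60.0 = 76.0°.

θ ≈ 76°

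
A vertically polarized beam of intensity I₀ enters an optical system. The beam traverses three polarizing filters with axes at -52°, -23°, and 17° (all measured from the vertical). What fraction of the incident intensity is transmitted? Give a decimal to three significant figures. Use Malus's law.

≈ 0.170 I₀

By Malus's law, I₁ = I₀ cos²(-52° − 0°) = I₀ cos²(52°) = 0.379 I₀.
I₂ = I₁ cos²(-23° + 52°) = 0.379 I₀ · cos²(29°) = 0.2899 I₀.
I₃ = I₂ cos²(17° + 23°) = 0.2899 I₀ · cos²(40°) = 0.1701 I₀.
Transmitted fraction = 0.1701.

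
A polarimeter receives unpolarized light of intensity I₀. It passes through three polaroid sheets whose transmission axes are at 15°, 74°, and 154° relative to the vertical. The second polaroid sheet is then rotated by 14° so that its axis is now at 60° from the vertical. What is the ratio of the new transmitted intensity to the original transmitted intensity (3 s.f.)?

Before rotation:
Unpolarized light through the first polarizer → I₁ = ½ I₀, now polarized at 15°.
I₂ = I₁ cos²(74° − 15°) = 0.5 I₀ · cos²(59°) = 0.1326 I₀.
I₃ = I₂ cos²(154° − 74°) = 0.1326 I₀ · cos²(80°) = 0.003999 I₀.
After rotation:
Unpolarized light through the first polarizer → I₁ = ½ I₀, now polarized at 15°.
I₂ = I₁ cos²(60° − 15°) = 0.5 I₀ · cos²(45°) = 0.25 I₀.
Angle between axes 2 and 3: 86°. I₃ = 0.25 I₀ · cos²(86°) = 0.001216 I₀.
Ratio = 0.001216 / 0.003999 = 0.3042.

I_new/I_old ≈ 0.304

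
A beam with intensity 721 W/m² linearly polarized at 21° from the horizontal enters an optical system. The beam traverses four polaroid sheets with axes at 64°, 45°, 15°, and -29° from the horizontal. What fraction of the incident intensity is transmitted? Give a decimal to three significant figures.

I/I₀ ≈ 0.186

I₁ = 721 W/m² · cos²(43°) = 385.6 W/m².
I₂ = I₁ · cos²(19°) = 385.6 · 0.894 = 344.8 W/m².
I₃ = I₂ · cos²(30°) = 344.8 · 0.75 = 258.6 W/m².
I₄ = I₃ · cos²(44°) = 258.6 · 0.5174 = 133.8 W/m².
Transmitted fraction = 0.1856.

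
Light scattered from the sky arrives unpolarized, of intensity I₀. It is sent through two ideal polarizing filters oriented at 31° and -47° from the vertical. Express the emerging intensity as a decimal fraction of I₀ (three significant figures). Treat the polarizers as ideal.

Unpolarized light through the first polarizer → I₁ = ½ I₀, now polarized at 31°.
I₂ = I₁ cos²(-47° − 31°) = 0.5 I₀ · cos²(78°) = 0.02161 I₀.
Transmitted fraction = 0.02161.

≈ 0.0216 I₀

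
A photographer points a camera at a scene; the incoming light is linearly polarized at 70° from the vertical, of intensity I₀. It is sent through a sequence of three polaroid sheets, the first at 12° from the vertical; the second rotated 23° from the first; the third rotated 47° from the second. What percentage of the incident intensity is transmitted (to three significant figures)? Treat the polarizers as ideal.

≈ 11.1%

I₁ = I₀ cos²(12° − 70°) = I₀ cos²(58°) = 0.2808 I₀.
I₂ = I₁ cos²(23°) = 0.2808 · 0.8473 I₀ = 0.2379 I₀.
I₃ = I₂ cos²(47°) = 0.2379 · 0.4651 I₀ = 0.1107 I₀.
That is 11.07% of the incident intensity.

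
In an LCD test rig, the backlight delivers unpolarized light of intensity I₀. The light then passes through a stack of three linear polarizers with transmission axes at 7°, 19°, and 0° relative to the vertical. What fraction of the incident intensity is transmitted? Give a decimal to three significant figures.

Unpolarized light through the first polarizer → I₁ = ½ I₀, now polarized at 7°.
I₂ = I₁ cos²(19° − 7°) = 0.5 I₀ · cos²(12°) = 0.4784 I₀.
I₃ = I₂ cos²(0° − 19°) = 0.4784 I₀ · cos²(19°) = 0.4277 I₀.
Transmitted fraction = 0.4277.

≈ 0.428 I₀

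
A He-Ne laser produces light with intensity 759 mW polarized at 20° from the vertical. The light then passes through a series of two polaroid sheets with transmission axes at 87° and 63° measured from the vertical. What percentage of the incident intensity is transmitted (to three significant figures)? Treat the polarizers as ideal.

≈ 12.7%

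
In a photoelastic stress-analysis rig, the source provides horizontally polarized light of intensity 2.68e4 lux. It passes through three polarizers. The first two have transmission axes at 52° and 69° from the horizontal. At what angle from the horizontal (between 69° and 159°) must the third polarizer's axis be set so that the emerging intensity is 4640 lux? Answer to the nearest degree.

θ ≈ 114°

By Malus's law, I₁ = I₀ cos²(52° − 0°) = I₀ cos²(52°) = 0.379 I₀.
I₂ = I₁ cos²(69° − 52°) = 0.379 I₀ · cos²(17°) = 0.3466 I₀.
Target fraction: 4640 / 2.68e4 lux = 0.1731 of I₀.
Need I₃/I₀ = 0.1731, so cos²(θ − 69°) = 0.1731 / 0.3466 = 0.4995.
θ − 69° = arccos(√0.4995) = 45.0°, giving θ ≈ 69 + 45.0 = 114.0°.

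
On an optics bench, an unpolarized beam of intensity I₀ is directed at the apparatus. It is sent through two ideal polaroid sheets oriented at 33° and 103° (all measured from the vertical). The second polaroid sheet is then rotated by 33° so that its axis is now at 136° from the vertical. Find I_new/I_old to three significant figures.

I_new/I_old ≈ 0.433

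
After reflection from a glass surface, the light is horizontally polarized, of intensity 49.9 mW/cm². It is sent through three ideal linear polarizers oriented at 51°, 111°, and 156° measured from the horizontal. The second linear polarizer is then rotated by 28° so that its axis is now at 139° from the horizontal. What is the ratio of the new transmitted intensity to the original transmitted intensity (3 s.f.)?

Before rotation:
I₁ = I₀ cos²(51° − 0°) = I₀ cos²(51°) = 0.396 I₀.
I₂ = I₁ cos²(111° − 51°) = 0.396 I₀ · cos²(60°) = 0.09901 I₀.
I₃ = I₂ cos²(156° − 111°) = 0.09901 I₀ · cos²(45°) = 0.04951 I₀.
After rotation:
I₁ = I₀ cos²(51° − 0°) = I₀ cos²(51°) = 0.396 I₀.
I₂ = I₁ cos²(139° − 51°) = 0.396 I₀ · cos²(88°) = 0.0004824 I₀.
I₃ = I₂ cos²(156° − 139°) = 0.0004824 I₀ · cos²(17°) = 0.0004411 I₀.
Ratio = 0.0004411 / 0.04951 = 0.008911.

I_new/I_old ≈ 0.00891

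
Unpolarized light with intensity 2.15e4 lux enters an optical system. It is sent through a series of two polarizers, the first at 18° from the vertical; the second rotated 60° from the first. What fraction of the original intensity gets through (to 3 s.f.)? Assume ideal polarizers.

Unpolarized light through the first polarizer → I₁ = 2.15e4 lux/2 = 1.075e+04 lux, polarized at 18°.
I₂ = I₁ · cos²(60°) = 1.075e+04 · 0.25 = 2688 lux.
Transmitted fraction = 0.125.

I/I₀ ≈ 0.125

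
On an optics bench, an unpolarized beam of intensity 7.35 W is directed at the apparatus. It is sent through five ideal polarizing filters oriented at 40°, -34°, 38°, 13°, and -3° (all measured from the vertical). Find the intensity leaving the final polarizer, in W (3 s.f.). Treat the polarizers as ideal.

Unpolarized light through the first polarizer → I₁ = 7.35 W/2 = 3.675 W, polarized at 40°.
I₂ = I₁ · cos²(74°) = 3.675 · 0.07598 = 0.2792 W.
I₃ = I₂ · cos²(72°) = 0.2792 · 0.09549 = 0.02666 W.
I₄ = I₃ · cos²(25°) = 0.02666 · 0.8214 = 0.0219 W.
I₅ = I₄ · cos²(16°) = 0.0219 · 0.924 = 0.02024 W.

I ≈ 0.0202 W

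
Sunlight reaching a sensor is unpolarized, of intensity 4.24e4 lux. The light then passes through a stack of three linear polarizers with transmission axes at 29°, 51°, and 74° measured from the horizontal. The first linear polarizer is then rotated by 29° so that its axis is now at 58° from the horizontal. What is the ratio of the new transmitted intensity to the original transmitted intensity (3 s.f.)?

I_new/I_old ≈ 1.15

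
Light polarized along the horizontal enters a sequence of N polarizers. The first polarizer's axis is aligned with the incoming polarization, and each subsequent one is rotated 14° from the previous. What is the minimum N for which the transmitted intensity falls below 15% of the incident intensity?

First polarizer is aligned with the polarization: full transmission.
Each further stage multiplies by cos²(14°) = 0.9415.
After N polarizers: T = 0.9415^(N−1). Require T < 0.15 ⇒ N−1 > ln(0.15)/ln(0.9415) = 31.46, so N−1 ≥ 32 and N = 33.
Check: N=33 gives T = 0.1452 < 0.15; N=32 gives T = 0.1542.

N = 33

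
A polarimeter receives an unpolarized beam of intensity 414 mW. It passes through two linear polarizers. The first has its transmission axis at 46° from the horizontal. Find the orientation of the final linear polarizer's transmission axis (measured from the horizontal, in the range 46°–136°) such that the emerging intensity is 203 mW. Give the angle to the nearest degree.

Unpolarized light through the first polarizer → I₁ = ½ I₀, now polarized at 46°.
Target fraction: 203 / 414 mW = 0.4903 of I₀.
Need I₂/I₀ = 0.4903, so cos²(θ − 46°) = 0.4903 / 0.5 = 0.9807.
θ − 46° = arccos(√0.9807) = 8.0°, giving θ ≈ 46 + 8.0 = 54.0°.

θ ≈ 54°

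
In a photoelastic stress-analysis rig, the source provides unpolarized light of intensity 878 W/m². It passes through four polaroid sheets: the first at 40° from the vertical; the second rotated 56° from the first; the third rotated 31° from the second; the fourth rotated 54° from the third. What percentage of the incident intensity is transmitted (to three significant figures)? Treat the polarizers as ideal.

≈ 3.97%

Unpolarized light through the first polarizer → I₁ = 878 W/m²/2 = 439 W/m², polarized at 40°.
I₂ = I₁ · cos²(56°) = 439 · 0.3127 = 137.3 W/m².
I₃ = I₂ · cos²(31°) = 137.3 · 0.7347 = 100.9 W/m².
I₄ = I₃ · cos²(54°) = 100.9 · 0.3455 = 34.85 W/m².
That is 3.969% of the incident intensity.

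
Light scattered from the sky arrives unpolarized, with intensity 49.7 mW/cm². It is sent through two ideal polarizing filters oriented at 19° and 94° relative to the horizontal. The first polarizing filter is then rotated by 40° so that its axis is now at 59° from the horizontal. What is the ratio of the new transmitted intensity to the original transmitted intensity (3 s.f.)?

Before rotation:
Unpolarized light through the first polarizer → I₁ = ½ I₀, now polarized at 19°.
I₂ = I₁ cos²(94° − 19°) = 0.5 I₀ · cos²(75°) = 0.03349 I₀.
After rotation:
Unpolarized light through the first polarizer → I₁ = ½ I₀, now polarized at 59°.
I₂ = I₁ cos²(94° − 59°) = 0.5 I₀ · cos²(35°) = 0.3355 I₀.
Ratio = 0.3355 / 0.03349 = 10.02.

I_new/I_old ≈ 10.0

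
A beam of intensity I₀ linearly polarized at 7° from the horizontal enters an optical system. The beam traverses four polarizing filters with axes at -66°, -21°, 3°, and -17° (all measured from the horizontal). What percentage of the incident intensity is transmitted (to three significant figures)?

I₁ = I₀ cos²(-66° − 7°) = I₀ cos²(73°) = 0.08548 I₀.
I₂ = I₁ cos²(-21° + 66°) = 0.08548 I₀ · cos²(45°) = 0.04274 I₀.
I₃ = I₂ cos²(3° + 21°) = 0.04274 I₀ · cos²(24°) = 0.03567 I₀.
I₄ = I₃ cos²(-17° − 3°) = 0.03567 I₀ · cos²(20°) = 0.0315 I₀.
That is 3.15% of the incident intensity.

≈ 3.15%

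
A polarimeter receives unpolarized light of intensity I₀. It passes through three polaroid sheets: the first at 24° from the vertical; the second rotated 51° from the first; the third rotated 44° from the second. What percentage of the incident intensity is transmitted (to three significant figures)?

≈ 10.2%

Unpolarized light through the first polarizer → I₁ = ½ I₀, now polarized at 24°.
I₂ = I₁ cos²(51°) = 0.5 · 0.396 I₀ = 0.198 I₀.
I₃ = I₂ cos²(44°) = 0.198 · 0.5174 I₀ = 0.1025 I₀.
That is 10.25% of the incident intensity.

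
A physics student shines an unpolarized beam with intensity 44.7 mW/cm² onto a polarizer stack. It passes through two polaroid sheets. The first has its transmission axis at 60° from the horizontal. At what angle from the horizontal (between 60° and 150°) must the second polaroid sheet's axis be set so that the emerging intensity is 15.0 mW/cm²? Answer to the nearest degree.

θ ≈ 95°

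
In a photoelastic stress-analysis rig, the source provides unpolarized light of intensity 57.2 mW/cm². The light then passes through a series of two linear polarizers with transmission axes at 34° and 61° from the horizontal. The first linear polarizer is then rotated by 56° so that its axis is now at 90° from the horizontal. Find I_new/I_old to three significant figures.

Before rotation:
Unpolarized light through the first polarizer → I₁ = ½ I₀, now polarized at 34°.
I₂ = I₁ cos²(61° − 34°) = 0.5 I₀ · cos²(27°) = 0.3969 I₀.
After rotation:
Unpolarized light through the first polarizer → I₁ = ½ I₀, now polarized at 90°.
I₂ = I₁ cos²(61° − 90°) = 0.5 I₀ · cos²(29°) = 0.3825 I₀.
Ratio = 0.3825 / 0.3969 = 0.9636.

I_new/I_old ≈ 0.964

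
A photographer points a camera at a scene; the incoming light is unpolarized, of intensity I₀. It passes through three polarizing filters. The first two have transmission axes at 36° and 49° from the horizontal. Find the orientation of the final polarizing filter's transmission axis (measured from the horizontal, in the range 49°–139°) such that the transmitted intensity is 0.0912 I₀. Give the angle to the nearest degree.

Unpolarized light through the first polarizer → I₁ = ½ I₀, now polarized at 36°.
I₂ = I₁ cos²(49° − 36°) = 0.5 I₀ · cos²(13°) = 0.4747 I₀.
Need I₃/I₀ = 0.0912, so cos²(θ − 49°) = 0.0912 / 0.4747 = 0.1921.
θ − 49° = arccos(√0.1921) = 64.0°, giving θ ≈ 49 + 64.0 = 113.0°.

θ ≈ 113°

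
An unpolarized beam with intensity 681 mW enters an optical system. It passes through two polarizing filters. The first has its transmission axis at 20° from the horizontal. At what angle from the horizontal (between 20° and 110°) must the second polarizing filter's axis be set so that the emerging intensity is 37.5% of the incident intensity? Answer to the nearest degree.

θ ≈ 50°

Unpolarized light through the first polarizer → I₁ = ½ I₀, now polarized at 20°.
Need I₂/I₀ = 0.375, so cos²(θ − 20°) = 0.375 / 0.5 = 0.75.
θ − 20° = arccos(√0.75) = 30.0°, giving θ ≈ 20 + 30.0 = 50.0°.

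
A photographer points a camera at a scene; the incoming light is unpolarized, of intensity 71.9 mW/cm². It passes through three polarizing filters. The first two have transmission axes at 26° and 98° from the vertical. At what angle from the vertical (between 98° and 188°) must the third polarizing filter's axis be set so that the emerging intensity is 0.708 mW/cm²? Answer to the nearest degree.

Unpolarized light through the first polarizer → I₁ = ½ I₀, now polarized at 26°.
I₂ = I₁ cos²(98° − 26°) = 0.5 I₀ · cos²(72°) = 0.04775 I₀.
Target fraction: 0.708 / 71.9 mW/cm² = 0.009847 of I₀.
Need I₃/I₀ = 0.009847, so cos²(θ − 98°) = 0.009847 / 0.04775 = 0.2062.
θ − 98° = arccos(√0.2062) = 63.0°, giving θ ≈ 98 + 63.0 = 161.0°.

θ ≈ 161°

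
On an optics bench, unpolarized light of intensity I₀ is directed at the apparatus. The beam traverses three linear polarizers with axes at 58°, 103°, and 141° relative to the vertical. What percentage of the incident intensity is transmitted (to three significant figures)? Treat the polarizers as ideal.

≈ 15.5%

Unpolarized light through the first polarizer → I₁ = ½ I₀, now polarized at 58°.
I₂ = I₁ cos²(103° − 58°) = 0.5 I₀ · cos²(45°) = 0.25 I₀.
I₃ = I₂ cos²(141° − 103°) = 0.25 I₀ · cos²(38°) = 0.1552 I₀.
That is 15.52% of the incident intensity.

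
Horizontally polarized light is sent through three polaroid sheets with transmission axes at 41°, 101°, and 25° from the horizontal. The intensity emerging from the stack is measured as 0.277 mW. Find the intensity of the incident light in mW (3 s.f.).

I₁ = I₀ cos²(41° − 0°) = I₀ cos²(41°) = 0.5696 I₀.
I₂ = I₁ cos²(101° − 41°) = 0.5696 I₀ · cos²(60°) = 0.1424 I₀.
I₃ = I₂ cos²(25° − 101°) = 0.1424 I₀ · cos²(76°) = 0.008334 I₀.
So 0.277 mW = 0.008334 I₀, giving I₀ = 0.277/0.008334 = 33.24 mW.

I₀ ≈ 33.2 mW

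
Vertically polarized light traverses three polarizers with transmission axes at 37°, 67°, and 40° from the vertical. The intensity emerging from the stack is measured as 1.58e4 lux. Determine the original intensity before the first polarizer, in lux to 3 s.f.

I₁ = I₀ cos²(37° − 0°) = I₀ cos²(37°) = 0.6378 I₀.
I₂ = I₁ cos²(67° − 37°) = 0.6378 I₀ · cos²(30°) = 0.4784 I₀.
I₃ = I₂ cos²(40° − 67°) = 0.4784 I₀ · cos²(27°) = 0.3798 I₀.
So 1.58e4 lux = 0.3798 I₀, giving I₀ = 1.58e4/0.3798 = 4.16e+04 lux.

I₀ ≈ 4.16e4 lux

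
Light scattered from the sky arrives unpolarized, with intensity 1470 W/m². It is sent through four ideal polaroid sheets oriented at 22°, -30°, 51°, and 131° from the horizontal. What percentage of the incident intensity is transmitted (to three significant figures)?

≈ 0.0140%

Unpolarized light through the first polarizer → I₁ = 1470 W/m²/2 = 735 W/m², polarized at 22°.
I₂ = I₁ · cos²(52°) = 735 · 0.379 = 278.6 W/m².
I₃ = I₂ · cos²(81°) = 278.6 · 0.02447 = 6.818 W/m².
I₄ = I₃ · cos²(80°) = 6.818 · 0.03015 = 0.2056 W/m².
That is 0.01398% of the incident intensity.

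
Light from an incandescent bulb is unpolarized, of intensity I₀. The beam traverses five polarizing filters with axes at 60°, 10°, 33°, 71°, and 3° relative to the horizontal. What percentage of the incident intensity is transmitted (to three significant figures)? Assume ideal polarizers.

≈ 1.53%

Unpolarized light through the first polarizer → I₁ = ½ I₀, now polarized at 60°.
I₂ = I₁ cos²(10° − 60°) = 0.5 I₀ · cos²(50°) = 0.2066 I₀.
I₃ = I₂ cos²(33° − 10°) = 0.2066 I₀ · cos²(23°) = 0.175 I₀.
I₄ = I₃ cos²(71° − 33°) = 0.175 I₀ · cos²(38°) = 0.1087 I₀.
I₅ = I₄ cos²(3° − 71°) = 0.1087 I₀ · cos²(68°) = 0.01525 I₀.
That is 1.525% of the incident intensity.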